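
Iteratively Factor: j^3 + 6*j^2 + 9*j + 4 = (j + 1)*(j^2 + 5*j + 4) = (j + 1)*(j + 4)*(j + 1)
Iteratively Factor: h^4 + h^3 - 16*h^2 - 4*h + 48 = (h + 2)*(h^3 - h^2 - 14*h + 24) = (h - 2)*(h + 2)*(h^2 + h - 12) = (h - 3)*(h - 2)*(h + 2)*(h + 4)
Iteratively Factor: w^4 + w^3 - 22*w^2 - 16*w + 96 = (w + 4)*(w^3 - 3*w^2 - 10*w + 24) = (w + 3)*(w + 4)*(w^2 - 6*w + 8) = (w - 4)*(w + 3)*(w + 4)*(w - 2)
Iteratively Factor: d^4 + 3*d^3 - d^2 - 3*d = (d + 1)*(d^3 + 2*d^2 - 3*d) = (d + 1)*(d + 3)*(d^2 - d) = d*(d + 1)*(d + 3)*(d - 1)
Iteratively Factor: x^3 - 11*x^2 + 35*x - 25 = (x - 1)*(x^2 - 10*x + 25) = (x - 5)*(x - 1)*(x - 5)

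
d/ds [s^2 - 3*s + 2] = 2*s - 3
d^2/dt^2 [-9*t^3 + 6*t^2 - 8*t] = 12 - 54*t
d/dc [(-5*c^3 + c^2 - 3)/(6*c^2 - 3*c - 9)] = (-10*c^4 + 10*c^3 + 44*c^2 + 6*c - 3)/(3*(4*c^4 - 4*c^3 - 11*c^2 + 6*c + 9))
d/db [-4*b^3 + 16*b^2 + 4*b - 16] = -12*b^2 + 32*b + 4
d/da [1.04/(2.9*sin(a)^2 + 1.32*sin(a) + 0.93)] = -(6.032*sin(a) + 1.3728)*cos(a)/(2.9*sin(a)^2 + 1.32*sin(a) + 0.93)^2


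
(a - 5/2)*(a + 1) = a^2 - 3*a/2 - 5/2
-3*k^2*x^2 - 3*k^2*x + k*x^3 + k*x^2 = x*(-3*k + x)*(k*x + k)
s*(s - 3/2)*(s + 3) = s^3 + 3*s^2/2 - 9*s/2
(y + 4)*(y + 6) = y^2 + 10*y + 24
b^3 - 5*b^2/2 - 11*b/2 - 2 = (b - 4)*(b + 1/2)*(b + 1)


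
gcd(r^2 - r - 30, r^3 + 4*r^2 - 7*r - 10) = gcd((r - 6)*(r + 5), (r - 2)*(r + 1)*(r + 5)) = r + 5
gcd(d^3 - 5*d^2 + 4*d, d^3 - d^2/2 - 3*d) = d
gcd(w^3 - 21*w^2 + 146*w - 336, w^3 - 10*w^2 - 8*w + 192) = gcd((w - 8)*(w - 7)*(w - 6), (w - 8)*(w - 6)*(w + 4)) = w^2 - 14*w + 48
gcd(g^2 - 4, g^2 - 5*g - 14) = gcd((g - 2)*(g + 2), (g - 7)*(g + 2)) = g + 2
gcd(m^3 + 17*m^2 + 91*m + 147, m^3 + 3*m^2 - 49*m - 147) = m^2 + 10*m + 21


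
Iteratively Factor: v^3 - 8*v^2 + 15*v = (v - 5)*(v^2 - 3*v) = v*(v - 5)*(v - 3)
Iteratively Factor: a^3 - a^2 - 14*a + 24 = (a - 2)*(a^2 + a - 12) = (a - 3)*(a - 2)*(a + 4)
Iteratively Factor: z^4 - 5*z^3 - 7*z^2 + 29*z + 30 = (z - 5)*(z^3 - 7*z - 6) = (z - 5)*(z - 3)*(z^2 + 3*z + 2) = (z - 5)*(z - 3)*(z + 1)*(z + 2)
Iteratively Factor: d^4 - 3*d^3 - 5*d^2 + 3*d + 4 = (d - 4)*(d^3 + d^2 - d - 1) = (d - 4)*(d + 1)*(d^2 - 1) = (d - 4)*(d - 1)*(d + 1)*(d + 1)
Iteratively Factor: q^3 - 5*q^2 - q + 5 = (q - 5)*(q^2 - 1) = (q - 5)*(q - 1)*(q + 1)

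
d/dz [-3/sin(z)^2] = 6*cos(z)/sin(z)^3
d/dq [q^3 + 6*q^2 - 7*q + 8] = 3*q^2 + 12*q - 7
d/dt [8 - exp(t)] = -exp(t)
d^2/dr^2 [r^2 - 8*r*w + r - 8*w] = 2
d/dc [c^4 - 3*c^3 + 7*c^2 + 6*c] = 4*c^3 - 9*c^2 + 14*c + 6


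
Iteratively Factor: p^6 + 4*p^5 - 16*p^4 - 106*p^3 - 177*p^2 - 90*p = (p + 1)*(p^5 + 3*p^4 - 19*p^3 - 87*p^2 - 90*p) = (p + 1)*(p + 3)*(p^4 - 19*p^2 - 30*p) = p*(p + 1)*(p + 3)*(p^3 - 19*p - 30) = p*(p - 5)*(p + 1)*(p + 3)*(p^2 + 5*p + 6) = p*(p - 5)*(p + 1)*(p + 3)^2*(p + 2)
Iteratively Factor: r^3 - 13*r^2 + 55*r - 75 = (r - 5)*(r^2 - 8*r + 15) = (r - 5)*(r - 3)*(r - 5)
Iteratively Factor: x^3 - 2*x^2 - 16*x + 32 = (x + 4)*(x^2 - 6*x + 8) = (x - 2)*(x + 4)*(x - 4)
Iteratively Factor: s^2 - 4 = (s + 2)*(s - 2)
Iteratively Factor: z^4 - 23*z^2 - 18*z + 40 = (z - 1)*(z^3 + z^2 - 22*z - 40) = (z - 1)*(z + 4)*(z^2 - 3*z - 10) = (z - 5)*(z - 1)*(z + 4)*(z + 2)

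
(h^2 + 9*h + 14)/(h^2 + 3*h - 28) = (h + 2)/(h - 4)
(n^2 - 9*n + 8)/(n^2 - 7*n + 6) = (n - 8)/(n - 6)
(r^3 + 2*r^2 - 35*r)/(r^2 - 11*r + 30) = r*(r + 7)/(r - 6)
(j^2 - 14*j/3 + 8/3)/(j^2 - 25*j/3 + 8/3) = (3*j^2 - 14*j + 8)/(3*j^2 - 25*j + 8)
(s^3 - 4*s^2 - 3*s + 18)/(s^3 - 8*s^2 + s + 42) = (s - 3)/(s - 7)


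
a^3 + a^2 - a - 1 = (a - 1)*(a + 1)^2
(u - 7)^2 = u^2 - 14*u + 49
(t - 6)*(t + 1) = t^2 - 5*t - 6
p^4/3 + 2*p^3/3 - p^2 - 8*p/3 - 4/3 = (p/3 + 1/3)*(p - 2)*(p + 1)*(p + 2)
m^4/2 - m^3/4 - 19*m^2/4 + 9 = (m/2 + 1)*(m - 3)*(m - 3/2)*(m + 2)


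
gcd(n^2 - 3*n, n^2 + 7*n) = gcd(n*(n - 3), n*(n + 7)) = n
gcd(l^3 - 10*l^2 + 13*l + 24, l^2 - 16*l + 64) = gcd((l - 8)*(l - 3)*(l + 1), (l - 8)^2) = l - 8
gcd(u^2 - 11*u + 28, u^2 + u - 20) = u - 4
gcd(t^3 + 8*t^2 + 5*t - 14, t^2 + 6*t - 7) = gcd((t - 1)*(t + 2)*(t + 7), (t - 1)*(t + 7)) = t^2 + 6*t - 7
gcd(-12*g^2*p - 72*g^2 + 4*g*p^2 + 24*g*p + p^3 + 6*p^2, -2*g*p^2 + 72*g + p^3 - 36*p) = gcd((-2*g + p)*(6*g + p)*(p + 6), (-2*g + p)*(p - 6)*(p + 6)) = -2*g*p - 12*g + p^2 + 6*p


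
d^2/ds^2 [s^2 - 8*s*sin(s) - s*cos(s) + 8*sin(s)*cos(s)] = 8*s*sin(s) + s*cos(s) + 2*sin(s) - 16*sin(2*s) - 16*cos(s) + 2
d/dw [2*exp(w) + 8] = 2*exp(w)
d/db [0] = 0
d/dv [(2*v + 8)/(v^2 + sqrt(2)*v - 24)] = 2*(v^2 + sqrt(2)*v - (v + 4)*(2*v + sqrt(2)) - 24)/(v^2 + sqrt(2)*v - 24)^2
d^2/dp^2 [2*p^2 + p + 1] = 4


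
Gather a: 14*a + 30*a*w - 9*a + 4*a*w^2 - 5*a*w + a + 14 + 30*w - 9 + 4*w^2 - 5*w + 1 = a*(4*w^2 + 25*w + 6) + 4*w^2 + 25*w + 6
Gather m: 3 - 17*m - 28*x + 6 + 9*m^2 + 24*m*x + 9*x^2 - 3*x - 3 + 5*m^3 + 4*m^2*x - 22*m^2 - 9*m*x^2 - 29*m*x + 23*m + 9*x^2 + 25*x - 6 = 5*m^3 + m^2*(4*x - 13) + m*(-9*x^2 - 5*x + 6) + 18*x^2 - 6*x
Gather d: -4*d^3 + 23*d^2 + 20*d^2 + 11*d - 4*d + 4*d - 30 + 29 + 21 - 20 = -4*d^3 + 43*d^2 + 11*d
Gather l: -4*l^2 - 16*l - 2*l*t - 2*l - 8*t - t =-4*l^2 + l*(-2*t - 18) - 9*t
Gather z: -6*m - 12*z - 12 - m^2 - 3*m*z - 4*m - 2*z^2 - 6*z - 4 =-m^2 - 10*m - 2*z^2 + z*(-3*m - 18) - 16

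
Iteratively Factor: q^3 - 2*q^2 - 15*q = (q + 3)*(q^2 - 5*q) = (q - 5)*(q + 3)*(q)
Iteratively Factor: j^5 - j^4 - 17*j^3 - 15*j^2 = (j - 5)*(j^4 + 4*j^3 + 3*j^2) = j*(j - 5)*(j^3 + 4*j^2 + 3*j) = j^2*(j - 5)*(j^2 + 4*j + 3) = j^2*(j - 5)*(j + 3)*(j + 1)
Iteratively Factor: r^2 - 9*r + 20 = (r - 4)*(r - 5)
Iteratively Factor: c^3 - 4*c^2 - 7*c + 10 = (c + 2)*(c^2 - 6*c + 5) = (c - 5)*(c + 2)*(c - 1)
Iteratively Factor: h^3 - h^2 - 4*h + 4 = (h + 2)*(h^2 - 3*h + 2) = (h - 1)*(h + 2)*(h - 2)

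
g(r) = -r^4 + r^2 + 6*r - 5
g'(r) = -4*r^3 + 2*r + 6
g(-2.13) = -33.83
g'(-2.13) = 40.39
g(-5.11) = -691.39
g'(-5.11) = 529.51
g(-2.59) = -58.83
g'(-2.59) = 70.32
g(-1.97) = -28.00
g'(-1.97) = 32.64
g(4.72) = -450.73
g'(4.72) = -405.18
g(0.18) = -3.89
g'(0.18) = 6.34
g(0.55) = -1.49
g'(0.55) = 6.43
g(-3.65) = -191.07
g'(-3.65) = 193.21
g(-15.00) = -50495.00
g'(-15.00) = 13476.00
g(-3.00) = -95.00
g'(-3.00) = 108.00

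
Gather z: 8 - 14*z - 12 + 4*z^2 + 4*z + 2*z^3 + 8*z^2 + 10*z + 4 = 2*z^3 + 12*z^2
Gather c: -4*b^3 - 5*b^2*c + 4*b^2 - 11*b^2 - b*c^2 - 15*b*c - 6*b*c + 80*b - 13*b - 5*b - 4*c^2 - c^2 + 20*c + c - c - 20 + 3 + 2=-4*b^3 - 7*b^2 + 62*b + c^2*(-b - 5) + c*(-5*b^2 - 21*b + 20) - 15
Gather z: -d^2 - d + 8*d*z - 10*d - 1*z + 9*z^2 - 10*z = -d^2 - 11*d + 9*z^2 + z*(8*d - 11)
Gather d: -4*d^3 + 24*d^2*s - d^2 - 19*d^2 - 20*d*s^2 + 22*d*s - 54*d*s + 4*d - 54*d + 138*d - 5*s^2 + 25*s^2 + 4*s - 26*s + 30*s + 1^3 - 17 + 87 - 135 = -4*d^3 + d^2*(24*s - 20) + d*(-20*s^2 - 32*s + 88) + 20*s^2 + 8*s - 64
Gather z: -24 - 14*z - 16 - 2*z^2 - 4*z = -2*z^2 - 18*z - 40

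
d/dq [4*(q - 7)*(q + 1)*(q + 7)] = 12*q^2 + 8*q - 196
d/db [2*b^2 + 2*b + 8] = 4*b + 2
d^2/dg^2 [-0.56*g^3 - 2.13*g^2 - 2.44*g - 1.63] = -3.36*g - 4.26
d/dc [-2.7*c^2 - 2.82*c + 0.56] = -5.4*c - 2.82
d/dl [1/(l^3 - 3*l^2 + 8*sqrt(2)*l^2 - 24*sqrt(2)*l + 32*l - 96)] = (-3*l^2 - 16*sqrt(2)*l + 6*l - 32 + 24*sqrt(2))/(l^3 - 3*l^2 + 8*sqrt(2)*l^2 - 24*sqrt(2)*l + 32*l - 96)^2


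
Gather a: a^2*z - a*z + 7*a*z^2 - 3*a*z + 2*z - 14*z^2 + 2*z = a^2*z + a*(7*z^2 - 4*z) - 14*z^2 + 4*z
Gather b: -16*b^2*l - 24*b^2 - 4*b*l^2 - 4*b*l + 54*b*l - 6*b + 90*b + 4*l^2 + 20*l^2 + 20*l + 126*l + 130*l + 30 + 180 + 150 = b^2*(-16*l - 24) + b*(-4*l^2 + 50*l + 84) + 24*l^2 + 276*l + 360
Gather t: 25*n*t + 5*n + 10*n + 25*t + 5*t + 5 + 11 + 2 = 15*n + t*(25*n + 30) + 18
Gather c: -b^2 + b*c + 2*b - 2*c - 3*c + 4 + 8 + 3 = -b^2 + 2*b + c*(b - 5) + 15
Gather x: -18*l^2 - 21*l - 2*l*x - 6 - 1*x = -18*l^2 - 21*l + x*(-2*l - 1) - 6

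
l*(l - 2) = l^2 - 2*l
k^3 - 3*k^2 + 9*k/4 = k*(k - 3/2)^2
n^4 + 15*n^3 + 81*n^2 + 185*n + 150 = (n + 2)*(n + 3)*(n + 5)^2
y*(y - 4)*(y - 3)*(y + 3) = y^4 - 4*y^3 - 9*y^2 + 36*y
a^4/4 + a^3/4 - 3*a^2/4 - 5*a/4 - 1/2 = (a/4 + 1/4)*(a - 2)*(a + 1)^2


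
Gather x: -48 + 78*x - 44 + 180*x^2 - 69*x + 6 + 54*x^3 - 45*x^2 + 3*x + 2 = 54*x^3 + 135*x^2 + 12*x - 84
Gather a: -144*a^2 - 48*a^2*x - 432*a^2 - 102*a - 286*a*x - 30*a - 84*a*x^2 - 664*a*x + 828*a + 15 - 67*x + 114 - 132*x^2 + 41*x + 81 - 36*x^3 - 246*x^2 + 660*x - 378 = a^2*(-48*x - 576) + a*(-84*x^2 - 950*x + 696) - 36*x^3 - 378*x^2 + 634*x - 168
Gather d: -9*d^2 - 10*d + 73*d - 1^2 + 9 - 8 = -9*d^2 + 63*d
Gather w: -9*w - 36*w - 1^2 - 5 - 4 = -45*w - 10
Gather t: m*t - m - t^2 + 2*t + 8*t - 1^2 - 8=-m - t^2 + t*(m + 10) - 9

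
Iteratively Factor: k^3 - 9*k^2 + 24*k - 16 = (k - 1)*(k^2 - 8*k + 16) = (k - 4)*(k - 1)*(k - 4)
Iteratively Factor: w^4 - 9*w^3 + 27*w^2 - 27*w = (w)*(w^3 - 9*w^2 + 27*w - 27) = w*(w - 3)*(w^2 - 6*w + 9) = w*(w - 3)^2*(w - 3)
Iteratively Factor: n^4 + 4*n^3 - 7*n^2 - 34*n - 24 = (n + 4)*(n^3 - 7*n - 6) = (n + 1)*(n + 4)*(n^2 - n - 6) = (n + 1)*(n + 2)*(n + 4)*(n - 3)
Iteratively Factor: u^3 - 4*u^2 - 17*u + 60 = (u - 5)*(u^2 + u - 12) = (u - 5)*(u + 4)*(u - 3)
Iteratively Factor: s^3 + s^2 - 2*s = (s)*(s^2 + s - 2) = s*(s + 2)*(s - 1)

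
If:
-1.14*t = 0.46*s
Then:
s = -2.47826086956522*t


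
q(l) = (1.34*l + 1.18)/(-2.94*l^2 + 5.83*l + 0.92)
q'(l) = (1.34*l + 1.18)*(5.88*l - 5.83)/(-2.94*l^2 + 5.83*l + 0.92)^2 + 1.34/(-2.94*l^2 + 5.83*l + 0.92)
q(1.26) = 0.80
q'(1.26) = 0.72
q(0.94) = 0.64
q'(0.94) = 0.30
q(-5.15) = 0.05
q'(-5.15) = 0.01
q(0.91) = 0.63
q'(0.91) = 0.27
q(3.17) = -0.54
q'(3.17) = 0.54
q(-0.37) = -0.42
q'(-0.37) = -2.85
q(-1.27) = 0.05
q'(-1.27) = -0.06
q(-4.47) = 0.06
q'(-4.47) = 0.01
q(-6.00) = 0.05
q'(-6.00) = 0.00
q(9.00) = -0.07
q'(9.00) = 0.01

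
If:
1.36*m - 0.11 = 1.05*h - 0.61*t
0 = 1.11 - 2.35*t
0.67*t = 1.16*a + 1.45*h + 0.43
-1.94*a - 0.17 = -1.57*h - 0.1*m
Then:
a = -0.10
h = -0.00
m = -0.13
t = 0.47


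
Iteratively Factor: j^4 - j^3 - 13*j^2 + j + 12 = (j - 1)*(j^3 - 13*j - 12) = (j - 4)*(j - 1)*(j^2 + 4*j + 3) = (j - 4)*(j - 1)*(j + 1)*(j + 3)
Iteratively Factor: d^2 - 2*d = (d)*(d - 2)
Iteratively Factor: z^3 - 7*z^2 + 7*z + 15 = (z - 3)*(z^2 - 4*z - 5) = (z - 5)*(z - 3)*(z + 1)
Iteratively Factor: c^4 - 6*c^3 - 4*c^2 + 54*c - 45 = (c - 1)*(c^3 - 5*c^2 - 9*c + 45) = (c - 1)*(c + 3)*(c^2 - 8*c + 15) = (c - 3)*(c - 1)*(c + 3)*(c - 5)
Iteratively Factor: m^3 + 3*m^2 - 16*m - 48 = (m - 4)*(m^2 + 7*m + 12) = (m - 4)*(m + 4)*(m + 3)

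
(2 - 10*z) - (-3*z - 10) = 12 - 7*z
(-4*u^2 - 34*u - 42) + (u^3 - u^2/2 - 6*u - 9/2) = u^3 - 9*u^2/2 - 40*u - 93/2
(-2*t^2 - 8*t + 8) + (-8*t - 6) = -2*t^2 - 16*t + 2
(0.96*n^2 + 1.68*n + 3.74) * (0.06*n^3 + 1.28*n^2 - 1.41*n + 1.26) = 0.0576*n^5 + 1.3296*n^4 + 1.0212*n^3 + 3.628*n^2 - 3.1566*n + 4.7124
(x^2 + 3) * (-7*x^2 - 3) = -7*x^4 - 24*x^2 - 9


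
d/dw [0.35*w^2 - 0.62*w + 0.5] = 0.7*w - 0.62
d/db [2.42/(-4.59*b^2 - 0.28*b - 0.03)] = (22.2156*b + 0.6776)/(4.59*b^2 + 0.28*b + 0.03)^2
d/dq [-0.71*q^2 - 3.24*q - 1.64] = -1.42*q - 3.24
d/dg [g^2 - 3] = 2*g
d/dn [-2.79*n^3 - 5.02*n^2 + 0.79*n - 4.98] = -8.37*n^2 - 10.04*n + 0.79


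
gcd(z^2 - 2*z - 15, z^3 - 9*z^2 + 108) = z + 3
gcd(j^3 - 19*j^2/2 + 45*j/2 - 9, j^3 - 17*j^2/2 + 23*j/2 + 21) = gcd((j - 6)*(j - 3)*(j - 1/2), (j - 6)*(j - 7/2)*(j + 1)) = j - 6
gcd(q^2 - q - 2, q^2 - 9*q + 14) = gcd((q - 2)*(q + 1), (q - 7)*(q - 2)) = q - 2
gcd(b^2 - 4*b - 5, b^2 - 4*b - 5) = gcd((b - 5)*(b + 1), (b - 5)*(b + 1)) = b^2 - 4*b - 5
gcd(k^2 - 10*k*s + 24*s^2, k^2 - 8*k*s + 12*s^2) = -k + 6*s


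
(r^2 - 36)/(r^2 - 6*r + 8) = (r^2 - 36)/(r^2 - 6*r + 8)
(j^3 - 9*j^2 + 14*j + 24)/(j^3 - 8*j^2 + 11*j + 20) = (j - 6)/(j - 5)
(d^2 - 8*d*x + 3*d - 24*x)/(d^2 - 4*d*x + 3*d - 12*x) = (-d + 8*x)/(-d + 4*x)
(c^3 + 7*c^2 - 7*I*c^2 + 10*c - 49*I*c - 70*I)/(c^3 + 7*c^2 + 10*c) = (c - 7*I)/c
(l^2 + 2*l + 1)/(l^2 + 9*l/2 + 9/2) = 2*(l^2 + 2*l + 1)/(2*l^2 + 9*l + 9)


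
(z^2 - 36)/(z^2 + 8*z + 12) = (z - 6)/(z + 2)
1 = 1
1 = 1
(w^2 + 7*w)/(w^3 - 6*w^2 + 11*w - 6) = w*(w + 7)/(w^3 - 6*w^2 + 11*w - 6)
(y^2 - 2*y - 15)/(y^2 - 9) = (y - 5)/(y - 3)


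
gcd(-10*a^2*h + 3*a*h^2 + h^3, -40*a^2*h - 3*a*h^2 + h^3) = 5*a*h + h^2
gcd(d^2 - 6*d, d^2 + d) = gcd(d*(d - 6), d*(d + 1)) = d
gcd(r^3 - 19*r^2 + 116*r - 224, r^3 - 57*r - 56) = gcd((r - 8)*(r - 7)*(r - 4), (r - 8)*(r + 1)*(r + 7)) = r - 8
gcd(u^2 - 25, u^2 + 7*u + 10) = u + 5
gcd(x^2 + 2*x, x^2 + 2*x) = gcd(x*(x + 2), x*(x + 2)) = x^2 + 2*x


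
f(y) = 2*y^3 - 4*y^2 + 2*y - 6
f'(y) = 6*y^2 - 8*y + 2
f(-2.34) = -58.21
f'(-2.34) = 53.57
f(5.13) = 169.00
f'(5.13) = 118.86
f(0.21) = -5.74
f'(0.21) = 0.58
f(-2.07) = -45.02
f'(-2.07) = 44.27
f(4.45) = 99.93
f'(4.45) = 85.22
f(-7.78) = -1205.50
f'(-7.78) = 427.41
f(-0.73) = -10.37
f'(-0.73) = 11.04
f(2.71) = 9.85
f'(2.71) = 24.38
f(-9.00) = -1806.00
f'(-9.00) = 560.00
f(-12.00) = -4062.00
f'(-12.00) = 962.00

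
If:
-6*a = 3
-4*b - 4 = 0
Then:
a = -1/2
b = -1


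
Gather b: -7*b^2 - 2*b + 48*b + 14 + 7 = -7*b^2 + 46*b + 21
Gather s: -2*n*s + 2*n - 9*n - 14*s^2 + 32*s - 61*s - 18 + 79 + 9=-7*n - 14*s^2 + s*(-2*n - 29) + 70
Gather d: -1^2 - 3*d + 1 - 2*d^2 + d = -2*d^2 - 2*d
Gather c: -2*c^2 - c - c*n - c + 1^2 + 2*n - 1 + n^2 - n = -2*c^2 + c*(-n - 2) + n^2 + n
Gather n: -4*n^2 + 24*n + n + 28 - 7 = -4*n^2 + 25*n + 21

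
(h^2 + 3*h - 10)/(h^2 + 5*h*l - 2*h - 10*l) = (h + 5)/(h + 5*l)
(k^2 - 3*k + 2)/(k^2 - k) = (k - 2)/k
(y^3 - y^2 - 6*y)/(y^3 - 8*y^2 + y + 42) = y/(y - 7)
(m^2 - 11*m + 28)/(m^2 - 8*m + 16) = (m - 7)/(m - 4)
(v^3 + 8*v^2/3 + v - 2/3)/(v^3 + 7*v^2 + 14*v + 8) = (v - 1/3)/(v + 4)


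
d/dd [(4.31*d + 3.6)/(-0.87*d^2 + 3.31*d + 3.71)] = (3.7497*d^2 + 6.264*d + 4.0741)/(0.7569*d^4 - 5.7594*d^3 + 4.5007*d^2 + 24.5602*d + 13.7641)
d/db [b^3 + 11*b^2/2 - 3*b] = 3*b^2 + 11*b - 3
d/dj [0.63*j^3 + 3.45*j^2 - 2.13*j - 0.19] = 1.89*j^2 + 6.9*j - 2.13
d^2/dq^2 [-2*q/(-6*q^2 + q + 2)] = 4*(-q*(12*q - 1)^2 + (1 - 18*q)*(-6*q^2 + q + 2))/(-6*q^2 + q + 2)^3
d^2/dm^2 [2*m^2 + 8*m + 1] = 4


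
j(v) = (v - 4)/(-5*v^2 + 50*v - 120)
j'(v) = (v - 4)*(10*v - 50)/(-5*v^2 + 50*v - 120)^2 + 1/(-5*v^2 + 50*v - 120)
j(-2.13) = 0.02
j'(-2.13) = 0.00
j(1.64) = 0.05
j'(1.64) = 0.01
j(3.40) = 0.08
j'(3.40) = 0.03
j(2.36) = 0.05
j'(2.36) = 0.02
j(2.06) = 0.05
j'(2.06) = 0.01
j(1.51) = 0.04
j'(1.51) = 0.01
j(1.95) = 0.05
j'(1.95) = 0.01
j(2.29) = 0.05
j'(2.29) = 0.01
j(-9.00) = 0.01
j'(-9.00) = 0.00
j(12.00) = -0.03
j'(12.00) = 0.01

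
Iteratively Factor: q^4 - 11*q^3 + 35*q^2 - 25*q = (q - 5)*(q^3 - 6*q^2 + 5*q) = q*(q - 5)*(q^2 - 6*q + 5) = q*(q - 5)^2*(q - 1)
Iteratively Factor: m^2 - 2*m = (m)*(m - 2)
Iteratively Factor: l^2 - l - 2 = (l - 2)*(l + 1)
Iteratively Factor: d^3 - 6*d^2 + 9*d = (d - 3)*(d^2 - 3*d) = d*(d - 3)*(d - 3)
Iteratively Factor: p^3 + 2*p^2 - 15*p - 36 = (p - 4)*(p^2 + 6*p + 9) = (p - 4)*(p + 3)*(p + 3)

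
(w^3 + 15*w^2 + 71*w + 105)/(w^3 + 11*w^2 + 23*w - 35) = (w + 3)/(w - 1)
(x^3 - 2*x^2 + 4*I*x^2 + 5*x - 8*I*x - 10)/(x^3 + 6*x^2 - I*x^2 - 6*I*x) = (x^2 + x*(-2 + 5*I) - 10*I)/(x*(x + 6))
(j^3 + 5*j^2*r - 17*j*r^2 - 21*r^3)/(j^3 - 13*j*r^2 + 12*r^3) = (-j^2 - 8*j*r - 7*r^2)/(-j^2 - 3*j*r + 4*r^2)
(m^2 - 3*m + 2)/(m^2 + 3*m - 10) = (m - 1)/(m + 5)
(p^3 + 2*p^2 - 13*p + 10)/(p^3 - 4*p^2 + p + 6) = (p^2 + 4*p - 5)/(p^2 - 2*p - 3)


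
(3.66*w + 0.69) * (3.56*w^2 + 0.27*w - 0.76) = 13.0296*w^3 + 3.4446*w^2 - 2.5953*w - 0.5244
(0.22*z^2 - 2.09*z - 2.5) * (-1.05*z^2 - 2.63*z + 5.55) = -0.231*z^4 + 1.6159*z^3 + 9.3427*z^2 - 5.0245*z - 13.875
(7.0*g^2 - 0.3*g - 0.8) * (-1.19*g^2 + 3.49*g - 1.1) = -8.33*g^4 + 24.787*g^3 - 7.795*g^2 - 2.462*g + 0.88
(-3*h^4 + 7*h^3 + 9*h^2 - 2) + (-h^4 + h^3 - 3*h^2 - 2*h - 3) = -4*h^4 + 8*h^3 + 6*h^2 - 2*h - 5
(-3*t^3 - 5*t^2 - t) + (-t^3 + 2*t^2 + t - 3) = -4*t^3 - 3*t^2 - 3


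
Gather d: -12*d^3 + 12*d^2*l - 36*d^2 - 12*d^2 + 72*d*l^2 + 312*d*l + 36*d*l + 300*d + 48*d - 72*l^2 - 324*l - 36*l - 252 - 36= -12*d^3 + d^2*(12*l - 48) + d*(72*l^2 + 348*l + 348) - 72*l^2 - 360*l - 288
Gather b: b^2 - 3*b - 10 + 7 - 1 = b^2 - 3*b - 4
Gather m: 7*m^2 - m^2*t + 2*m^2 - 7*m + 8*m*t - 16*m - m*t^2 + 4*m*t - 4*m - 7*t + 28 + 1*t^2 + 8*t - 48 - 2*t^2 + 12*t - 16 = m^2*(9 - t) + m*(-t^2 + 12*t - 27) - t^2 + 13*t - 36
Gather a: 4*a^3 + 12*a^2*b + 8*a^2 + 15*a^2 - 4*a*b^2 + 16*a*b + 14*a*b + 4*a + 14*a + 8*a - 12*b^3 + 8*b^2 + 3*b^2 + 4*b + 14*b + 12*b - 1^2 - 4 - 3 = 4*a^3 + a^2*(12*b + 23) + a*(-4*b^2 + 30*b + 26) - 12*b^3 + 11*b^2 + 30*b - 8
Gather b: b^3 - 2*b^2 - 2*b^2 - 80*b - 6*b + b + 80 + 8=b^3 - 4*b^2 - 85*b + 88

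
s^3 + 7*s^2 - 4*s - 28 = (s - 2)*(s + 2)*(s + 7)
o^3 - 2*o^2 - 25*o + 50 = (o - 5)*(o - 2)*(o + 5)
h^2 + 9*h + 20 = (h + 4)*(h + 5)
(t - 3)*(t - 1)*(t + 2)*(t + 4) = t^4 + 2*t^3 - 13*t^2 - 14*t + 24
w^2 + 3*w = w*(w + 3)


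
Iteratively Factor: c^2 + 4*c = (c + 4)*(c)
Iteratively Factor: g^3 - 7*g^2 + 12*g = (g)*(g^2 - 7*g + 12) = g*(g - 4)*(g - 3)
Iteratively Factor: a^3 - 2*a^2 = (a)*(a^2 - 2*a) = a*(a - 2)*(a)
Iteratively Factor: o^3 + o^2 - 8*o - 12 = (o - 3)*(o^2 + 4*o + 4) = (o - 3)*(o + 2)*(o + 2)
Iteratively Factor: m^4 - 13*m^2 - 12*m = (m + 1)*(m^3 - m^2 - 12*m) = m*(m + 1)*(m^2 - m - 12) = m*(m - 4)*(m + 1)*(m + 3)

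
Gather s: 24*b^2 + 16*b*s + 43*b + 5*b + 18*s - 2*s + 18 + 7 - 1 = 24*b^2 + 48*b + s*(16*b + 16) + 24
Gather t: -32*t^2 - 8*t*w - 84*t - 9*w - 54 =-32*t^2 + t*(-8*w - 84) - 9*w - 54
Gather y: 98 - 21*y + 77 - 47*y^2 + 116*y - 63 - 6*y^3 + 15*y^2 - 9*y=-6*y^3 - 32*y^2 + 86*y + 112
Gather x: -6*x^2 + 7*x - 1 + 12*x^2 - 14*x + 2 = 6*x^2 - 7*x + 1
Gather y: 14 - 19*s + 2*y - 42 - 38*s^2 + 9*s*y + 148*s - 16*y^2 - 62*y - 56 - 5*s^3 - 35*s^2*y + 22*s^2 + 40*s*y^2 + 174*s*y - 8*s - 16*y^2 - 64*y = -5*s^3 - 16*s^2 + 121*s + y^2*(40*s - 32) + y*(-35*s^2 + 183*s - 124) - 84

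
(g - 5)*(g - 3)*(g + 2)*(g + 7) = g^4 + g^3 - 43*g^2 + 23*g + 210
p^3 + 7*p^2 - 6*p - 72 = (p - 3)*(p + 4)*(p + 6)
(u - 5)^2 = u^2 - 10*u + 25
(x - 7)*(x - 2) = x^2 - 9*x + 14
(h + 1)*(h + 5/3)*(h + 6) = h^3 + 26*h^2/3 + 53*h/3 + 10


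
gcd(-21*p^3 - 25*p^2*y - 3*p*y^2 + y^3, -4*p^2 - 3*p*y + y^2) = p + y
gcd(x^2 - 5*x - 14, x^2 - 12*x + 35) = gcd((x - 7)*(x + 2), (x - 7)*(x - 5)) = x - 7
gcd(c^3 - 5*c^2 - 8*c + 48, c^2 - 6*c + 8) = c - 4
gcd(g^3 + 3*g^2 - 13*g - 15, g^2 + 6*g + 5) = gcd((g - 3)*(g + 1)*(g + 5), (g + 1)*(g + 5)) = g^2 + 6*g + 5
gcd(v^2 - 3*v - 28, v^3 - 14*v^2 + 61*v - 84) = v - 7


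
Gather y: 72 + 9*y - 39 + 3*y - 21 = 12*y + 12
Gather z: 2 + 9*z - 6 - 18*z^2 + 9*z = -18*z^2 + 18*z - 4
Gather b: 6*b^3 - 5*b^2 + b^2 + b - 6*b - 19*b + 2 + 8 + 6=6*b^3 - 4*b^2 - 24*b + 16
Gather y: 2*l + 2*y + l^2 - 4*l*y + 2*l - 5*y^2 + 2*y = l^2 + 4*l - 5*y^2 + y*(4 - 4*l)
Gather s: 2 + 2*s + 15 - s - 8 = s + 9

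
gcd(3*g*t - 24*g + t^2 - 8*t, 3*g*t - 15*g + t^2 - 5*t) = 3*g + t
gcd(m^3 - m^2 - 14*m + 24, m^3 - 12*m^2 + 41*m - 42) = m^2 - 5*m + 6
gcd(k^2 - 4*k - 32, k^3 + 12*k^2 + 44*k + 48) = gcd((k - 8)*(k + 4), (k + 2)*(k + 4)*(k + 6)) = k + 4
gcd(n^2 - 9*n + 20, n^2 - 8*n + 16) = n - 4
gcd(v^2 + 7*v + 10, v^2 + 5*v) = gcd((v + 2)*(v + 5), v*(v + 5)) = v + 5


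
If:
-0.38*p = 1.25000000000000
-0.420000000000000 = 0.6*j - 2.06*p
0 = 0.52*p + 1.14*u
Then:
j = -11.99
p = -3.29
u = 1.50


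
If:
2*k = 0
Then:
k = 0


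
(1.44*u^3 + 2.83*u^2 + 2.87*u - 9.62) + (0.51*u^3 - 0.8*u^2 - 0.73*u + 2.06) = 1.95*u^3 + 2.03*u^2 + 2.14*u - 7.56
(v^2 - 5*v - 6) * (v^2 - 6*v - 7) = v^4 - 11*v^3 + 17*v^2 + 71*v + 42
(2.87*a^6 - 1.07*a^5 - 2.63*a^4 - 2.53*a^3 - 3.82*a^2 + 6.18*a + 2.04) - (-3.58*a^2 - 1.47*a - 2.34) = 2.87*a^6 - 1.07*a^5 - 2.63*a^4 - 2.53*a^3 - 0.24*a^2 + 7.65*a + 4.38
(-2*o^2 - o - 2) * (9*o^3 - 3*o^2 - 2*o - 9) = -18*o^5 - 3*o^4 - 11*o^3 + 26*o^2 + 13*o + 18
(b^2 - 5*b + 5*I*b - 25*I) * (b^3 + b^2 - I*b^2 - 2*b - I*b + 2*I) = b^5 - 4*b^4 + 4*I*b^4 - 2*b^3 - 16*I*b^3 - 10*b^2 - 28*I*b^2 - 35*b + 40*I*b + 50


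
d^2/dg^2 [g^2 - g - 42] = 2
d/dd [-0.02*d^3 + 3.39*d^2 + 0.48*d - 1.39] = -0.06*d^2 + 6.78*d + 0.48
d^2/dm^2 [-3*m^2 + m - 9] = -6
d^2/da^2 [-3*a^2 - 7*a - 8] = -6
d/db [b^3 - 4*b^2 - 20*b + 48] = 3*b^2 - 8*b - 20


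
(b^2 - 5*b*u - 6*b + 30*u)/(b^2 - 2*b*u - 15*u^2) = (b - 6)/(b + 3*u)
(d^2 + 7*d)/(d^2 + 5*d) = (d + 7)/(d + 5)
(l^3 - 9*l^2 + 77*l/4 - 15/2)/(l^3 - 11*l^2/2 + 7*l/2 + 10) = (l^2 - 13*l/2 + 3)/(l^2 - 3*l - 4)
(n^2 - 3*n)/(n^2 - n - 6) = n/(n + 2)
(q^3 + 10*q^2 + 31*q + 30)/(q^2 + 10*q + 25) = (q^2 + 5*q + 6)/(q + 5)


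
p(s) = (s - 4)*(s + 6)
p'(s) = 2*s + 2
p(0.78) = -21.83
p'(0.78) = 3.56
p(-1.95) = -24.10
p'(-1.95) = -1.90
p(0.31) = -23.28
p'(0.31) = 2.62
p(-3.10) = -20.59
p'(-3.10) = -4.20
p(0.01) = -23.98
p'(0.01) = 2.02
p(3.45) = -5.20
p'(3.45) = 8.90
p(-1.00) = -25.00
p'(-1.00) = 0.00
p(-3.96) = -16.24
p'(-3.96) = -5.92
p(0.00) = -24.00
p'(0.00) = 2.00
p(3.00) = -9.00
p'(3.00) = 8.00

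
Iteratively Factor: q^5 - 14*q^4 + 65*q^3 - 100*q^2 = (q)*(q^4 - 14*q^3 + 65*q^2 - 100*q) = q*(q - 5)*(q^3 - 9*q^2 + 20*q) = q*(q - 5)*(q - 4)*(q^2 - 5*q) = q*(q - 5)^2*(q - 4)*(q)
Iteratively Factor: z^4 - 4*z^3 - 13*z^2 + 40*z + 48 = (z + 1)*(z^3 - 5*z^2 - 8*z + 48) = (z - 4)*(z + 1)*(z^2 - z - 12) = (z - 4)*(z + 1)*(z + 3)*(z - 4)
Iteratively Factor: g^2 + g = (g)*(g + 1)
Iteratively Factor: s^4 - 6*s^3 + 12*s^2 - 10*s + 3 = (s - 1)*(s^3 - 5*s^2 + 7*s - 3) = (s - 1)^2*(s^2 - 4*s + 3) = (s - 3)*(s - 1)^2*(s - 1)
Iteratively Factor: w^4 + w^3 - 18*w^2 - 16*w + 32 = (w + 4)*(w^3 - 3*w^2 - 6*w + 8) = (w - 4)*(w + 4)*(w^2 + w - 2) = (w - 4)*(w - 1)*(w + 4)*(w + 2)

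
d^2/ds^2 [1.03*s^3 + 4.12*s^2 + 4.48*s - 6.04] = 6.18*s + 8.24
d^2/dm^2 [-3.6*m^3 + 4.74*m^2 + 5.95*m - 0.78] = 9.48 - 21.6*m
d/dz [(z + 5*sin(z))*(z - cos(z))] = (z + 5*sin(z))*(sin(z) + 1) + (z - cos(z))*(5*cos(z) + 1)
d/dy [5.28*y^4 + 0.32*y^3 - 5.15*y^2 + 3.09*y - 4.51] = 21.12*y^3 + 0.96*y^2 - 10.3*y + 3.09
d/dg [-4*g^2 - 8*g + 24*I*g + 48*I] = -8*g - 8 + 24*I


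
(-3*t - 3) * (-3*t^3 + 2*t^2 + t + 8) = 9*t^4 + 3*t^3 - 9*t^2 - 27*t - 24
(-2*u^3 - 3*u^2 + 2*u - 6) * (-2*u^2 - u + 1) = 4*u^5 + 8*u^4 - 3*u^3 + 7*u^2 + 8*u - 6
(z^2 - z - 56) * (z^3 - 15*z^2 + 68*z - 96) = z^5 - 16*z^4 + 27*z^3 + 676*z^2 - 3712*z + 5376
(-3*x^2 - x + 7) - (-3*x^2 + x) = 7 - 2*x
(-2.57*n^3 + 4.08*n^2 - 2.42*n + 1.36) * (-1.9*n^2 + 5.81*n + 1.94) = 4.883*n^5 - 22.6837*n^4 + 23.317*n^3 - 8.729*n^2 + 3.2068*n + 2.6384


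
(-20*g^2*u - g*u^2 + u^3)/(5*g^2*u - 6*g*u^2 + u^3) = (4*g + u)/(-g + u)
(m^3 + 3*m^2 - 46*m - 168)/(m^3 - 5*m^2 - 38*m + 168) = (m + 4)/(m - 4)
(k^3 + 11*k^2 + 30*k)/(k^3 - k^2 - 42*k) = (k + 5)/(k - 7)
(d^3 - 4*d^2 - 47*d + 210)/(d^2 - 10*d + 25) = (d^2 + d - 42)/(d - 5)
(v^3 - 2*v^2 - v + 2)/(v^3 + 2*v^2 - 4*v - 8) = (v^2 - 1)/(v^2 + 4*v + 4)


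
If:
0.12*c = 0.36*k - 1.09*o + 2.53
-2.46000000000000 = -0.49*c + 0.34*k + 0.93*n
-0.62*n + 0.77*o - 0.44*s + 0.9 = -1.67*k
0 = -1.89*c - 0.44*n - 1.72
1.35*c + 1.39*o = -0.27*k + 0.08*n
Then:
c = -0.54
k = -3.71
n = -1.58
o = 1.16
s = -7.78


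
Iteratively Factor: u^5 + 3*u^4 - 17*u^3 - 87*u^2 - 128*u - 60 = (u + 1)*(u^4 + 2*u^3 - 19*u^2 - 68*u - 60) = (u + 1)*(u + 3)*(u^3 - u^2 - 16*u - 20) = (u + 1)*(u + 2)*(u + 3)*(u^2 - 3*u - 10) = (u + 1)*(u + 2)^2*(u + 3)*(u - 5)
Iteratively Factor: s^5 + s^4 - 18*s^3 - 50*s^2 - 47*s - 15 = (s + 1)*(s^4 - 18*s^2 - 32*s - 15) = (s + 1)^2*(s^3 - s^2 - 17*s - 15) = (s + 1)^2*(s + 3)*(s^2 - 4*s - 5) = (s + 1)^3*(s + 3)*(s - 5)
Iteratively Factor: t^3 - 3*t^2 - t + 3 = (t + 1)*(t^2 - 4*t + 3) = (t - 3)*(t + 1)*(t - 1)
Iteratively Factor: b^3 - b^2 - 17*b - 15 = (b - 5)*(b^2 + 4*b + 3) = (b - 5)*(b + 3)*(b + 1)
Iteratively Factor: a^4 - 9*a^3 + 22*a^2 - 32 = (a - 2)*(a^3 - 7*a^2 + 8*a + 16) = (a - 2)*(a + 1)*(a^2 - 8*a + 16) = (a - 4)*(a - 2)*(a + 1)*(a - 4)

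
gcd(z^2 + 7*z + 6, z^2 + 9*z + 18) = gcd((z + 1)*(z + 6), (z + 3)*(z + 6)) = z + 6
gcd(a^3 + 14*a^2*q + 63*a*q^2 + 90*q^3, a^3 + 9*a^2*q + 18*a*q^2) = a^2 + 9*a*q + 18*q^2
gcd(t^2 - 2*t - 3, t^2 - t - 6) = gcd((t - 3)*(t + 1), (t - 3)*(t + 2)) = t - 3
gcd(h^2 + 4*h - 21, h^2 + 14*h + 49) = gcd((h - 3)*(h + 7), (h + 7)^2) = h + 7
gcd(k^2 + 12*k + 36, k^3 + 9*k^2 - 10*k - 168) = k + 6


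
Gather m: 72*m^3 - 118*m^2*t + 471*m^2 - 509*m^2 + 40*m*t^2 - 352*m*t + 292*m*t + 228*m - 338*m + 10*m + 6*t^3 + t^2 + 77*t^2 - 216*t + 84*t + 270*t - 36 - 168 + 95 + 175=72*m^3 + m^2*(-118*t - 38) + m*(40*t^2 - 60*t - 100) + 6*t^3 + 78*t^2 + 138*t + 66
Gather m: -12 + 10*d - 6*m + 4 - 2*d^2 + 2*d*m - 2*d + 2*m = -2*d^2 + 8*d + m*(2*d - 4) - 8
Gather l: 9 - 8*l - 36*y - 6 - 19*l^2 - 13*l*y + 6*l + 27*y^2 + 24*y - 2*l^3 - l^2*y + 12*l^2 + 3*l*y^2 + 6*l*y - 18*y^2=-2*l^3 + l^2*(-y - 7) + l*(3*y^2 - 7*y - 2) + 9*y^2 - 12*y + 3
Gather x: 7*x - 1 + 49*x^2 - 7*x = 49*x^2 - 1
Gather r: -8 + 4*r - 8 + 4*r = 8*r - 16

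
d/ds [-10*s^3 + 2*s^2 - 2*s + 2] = -30*s^2 + 4*s - 2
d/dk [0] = 0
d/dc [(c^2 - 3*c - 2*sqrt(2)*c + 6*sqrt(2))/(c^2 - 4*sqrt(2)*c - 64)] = (-2*sqrt(2)*c^2 + 3*c^2 - 128*c - 12*sqrt(2)*c + 128*sqrt(2) + 240)/(c^4 - 8*sqrt(2)*c^3 - 96*c^2 + 512*sqrt(2)*c + 4096)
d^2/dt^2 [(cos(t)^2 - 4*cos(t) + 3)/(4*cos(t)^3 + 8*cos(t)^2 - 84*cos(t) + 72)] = (sin(t)^2 + 6*cos(t) + 1)/(4*(cos(t) + 6)^3)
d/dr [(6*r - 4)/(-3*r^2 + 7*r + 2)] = 2*(9*r^2 - 12*r + 20)/(9*r^4 - 42*r^3 + 37*r^2 + 28*r + 4)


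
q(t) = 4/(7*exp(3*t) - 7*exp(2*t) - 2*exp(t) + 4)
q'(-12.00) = 0.00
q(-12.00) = 1.00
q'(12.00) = 0.00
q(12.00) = 0.00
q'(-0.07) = -4.02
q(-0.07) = 2.32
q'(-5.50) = 0.00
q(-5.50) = 1.00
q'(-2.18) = 0.11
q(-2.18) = 1.08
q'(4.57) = -0.00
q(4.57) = 0.00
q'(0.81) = -0.34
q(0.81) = 0.09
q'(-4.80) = 0.00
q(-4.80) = 1.00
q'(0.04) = -5.18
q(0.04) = 1.80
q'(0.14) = -4.66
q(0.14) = 1.29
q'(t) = 4*(-21*exp(3*t) + 14*exp(2*t) + 2*exp(t))/(7*exp(3*t) - 7*exp(2*t) - 2*exp(t) + 4)^2 = (-84*exp(2*t) + 56*exp(t) + 8)*exp(t)/(7*exp(3*t) - 7*exp(2*t) - 2*exp(t) + 4)^2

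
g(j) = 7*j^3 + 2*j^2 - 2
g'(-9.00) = 1665.00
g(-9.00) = -4943.00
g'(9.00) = 1737.00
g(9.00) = 5263.00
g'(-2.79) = 152.31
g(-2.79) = -138.46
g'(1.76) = 72.09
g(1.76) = 42.36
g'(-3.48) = 240.40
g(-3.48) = -272.79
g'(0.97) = 23.64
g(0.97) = 6.27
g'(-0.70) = 7.49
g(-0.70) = -3.42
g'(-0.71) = 7.75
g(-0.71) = -3.50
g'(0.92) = 21.45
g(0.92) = 5.14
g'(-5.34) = 577.47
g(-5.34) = -1010.88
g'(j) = 21*j^2 + 4*j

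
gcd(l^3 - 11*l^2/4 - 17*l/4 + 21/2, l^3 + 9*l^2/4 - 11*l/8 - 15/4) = l + 2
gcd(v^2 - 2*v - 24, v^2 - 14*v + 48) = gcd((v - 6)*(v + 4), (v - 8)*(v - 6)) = v - 6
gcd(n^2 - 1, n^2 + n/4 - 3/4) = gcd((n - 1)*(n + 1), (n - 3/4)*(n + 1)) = n + 1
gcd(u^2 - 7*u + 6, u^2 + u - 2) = u - 1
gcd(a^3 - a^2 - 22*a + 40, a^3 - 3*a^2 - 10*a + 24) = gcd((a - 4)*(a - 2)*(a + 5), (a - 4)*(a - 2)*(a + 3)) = a^2 - 6*a + 8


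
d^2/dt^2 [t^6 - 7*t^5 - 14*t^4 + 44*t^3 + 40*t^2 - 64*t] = 30*t^4 - 140*t^3 - 168*t^2 + 264*t + 80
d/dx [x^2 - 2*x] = 2*x - 2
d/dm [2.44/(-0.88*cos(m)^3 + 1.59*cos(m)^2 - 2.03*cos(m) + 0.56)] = (-6.4416*cos(m)^2 + 7.7592*cos(m) - 4.9532)*sin(m)/(0.88*cos(m)^3 - 1.59*cos(m)^2 + 2.03*cos(m) - 0.56)^2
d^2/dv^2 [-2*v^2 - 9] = -4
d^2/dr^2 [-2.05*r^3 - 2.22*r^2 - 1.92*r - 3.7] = -12.3*r - 4.44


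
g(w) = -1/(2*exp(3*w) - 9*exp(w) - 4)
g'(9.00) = 0.00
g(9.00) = 0.00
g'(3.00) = 0.00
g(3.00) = 0.00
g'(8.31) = 0.00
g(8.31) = -0.00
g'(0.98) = 0.92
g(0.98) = -0.10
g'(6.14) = 0.00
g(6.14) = -0.00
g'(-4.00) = -0.01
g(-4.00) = 0.24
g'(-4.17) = -0.01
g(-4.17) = 0.24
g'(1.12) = 0.21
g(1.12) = -0.04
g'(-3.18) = -0.02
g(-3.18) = 0.23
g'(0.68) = 0.70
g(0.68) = 0.16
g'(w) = -(-6*exp(3*w) + 9*exp(w))/(2*exp(3*w) - 9*exp(w) - 4)^2 = (6*exp(2*w) - 9)*exp(w)/(-2*exp(3*w) + 9*exp(w) + 4)^2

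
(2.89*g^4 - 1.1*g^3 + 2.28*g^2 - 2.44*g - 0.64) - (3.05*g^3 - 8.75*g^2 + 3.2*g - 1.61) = 2.89*g^4 - 4.15*g^3 + 11.03*g^2 - 5.64*g + 0.97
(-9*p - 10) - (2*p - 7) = -11*p - 3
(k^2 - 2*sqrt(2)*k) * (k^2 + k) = k^4 - 2*sqrt(2)*k^3 + k^3 - 2*sqrt(2)*k^2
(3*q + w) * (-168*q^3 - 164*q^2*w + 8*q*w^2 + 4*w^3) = -504*q^4 - 660*q^3*w - 140*q^2*w^2 + 20*q*w^3 + 4*w^4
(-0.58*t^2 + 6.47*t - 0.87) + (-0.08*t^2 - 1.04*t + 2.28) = -0.66*t^2 + 5.43*t + 1.41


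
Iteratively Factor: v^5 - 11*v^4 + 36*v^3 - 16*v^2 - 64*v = (v - 4)*(v^4 - 7*v^3 + 8*v^2 + 16*v) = v*(v - 4)*(v^3 - 7*v^2 + 8*v + 16) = v*(v - 4)*(v + 1)*(v^2 - 8*v + 16) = v*(v - 4)^2*(v + 1)*(v - 4)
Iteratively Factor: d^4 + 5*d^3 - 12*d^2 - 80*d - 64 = (d + 4)*(d^3 + d^2 - 16*d - 16) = (d + 4)^2*(d^2 - 3*d - 4) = (d - 4)*(d + 4)^2*(d + 1)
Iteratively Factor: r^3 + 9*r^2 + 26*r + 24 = (r + 2)*(r^2 + 7*r + 12) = (r + 2)*(r + 3)*(r + 4)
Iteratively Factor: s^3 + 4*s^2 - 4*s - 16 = (s + 4)*(s^2 - 4) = (s + 2)*(s + 4)*(s - 2)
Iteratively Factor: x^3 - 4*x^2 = (x - 4)*(x^2) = x*(x - 4)*(x)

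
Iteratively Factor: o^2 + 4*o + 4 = (o + 2)*(o + 2)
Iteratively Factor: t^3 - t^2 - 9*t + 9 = (t - 3)*(t^2 + 2*t - 3) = (t - 3)*(t - 1)*(t + 3)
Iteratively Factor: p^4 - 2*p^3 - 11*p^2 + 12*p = (p)*(p^3 - 2*p^2 - 11*p + 12) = p*(p - 4)*(p^2 + 2*p - 3) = p*(p - 4)*(p + 3)*(p - 1)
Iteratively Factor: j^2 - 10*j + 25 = (j - 5)*(j - 5)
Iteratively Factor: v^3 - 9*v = (v)*(v^2 - 9) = v*(v - 3)*(v + 3)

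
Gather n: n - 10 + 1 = n - 9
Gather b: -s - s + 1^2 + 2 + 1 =4 - 2*s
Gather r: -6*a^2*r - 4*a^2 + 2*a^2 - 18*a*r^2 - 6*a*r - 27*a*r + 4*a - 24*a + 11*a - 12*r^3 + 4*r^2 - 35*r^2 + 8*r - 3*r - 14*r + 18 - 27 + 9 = -2*a^2 - 9*a - 12*r^3 + r^2*(-18*a - 31) + r*(-6*a^2 - 33*a - 9)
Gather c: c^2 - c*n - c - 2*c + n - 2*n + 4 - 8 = c^2 + c*(-n - 3) - n - 4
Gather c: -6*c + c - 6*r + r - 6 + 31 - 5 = -5*c - 5*r + 20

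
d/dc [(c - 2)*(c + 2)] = 2*c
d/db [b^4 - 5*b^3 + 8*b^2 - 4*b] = 4*b^3 - 15*b^2 + 16*b - 4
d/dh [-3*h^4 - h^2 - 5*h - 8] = -12*h^3 - 2*h - 5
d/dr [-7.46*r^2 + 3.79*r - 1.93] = 3.79 - 14.92*r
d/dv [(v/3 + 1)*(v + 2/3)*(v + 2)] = v^2 + 34*v/9 + 28/9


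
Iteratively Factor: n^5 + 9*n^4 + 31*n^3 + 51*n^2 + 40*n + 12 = (n + 1)*(n^4 + 8*n^3 + 23*n^2 + 28*n + 12) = (n + 1)^2*(n^3 + 7*n^2 + 16*n + 12) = (n + 1)^2*(n + 3)*(n^2 + 4*n + 4) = (n + 1)^2*(n + 2)*(n + 3)*(n + 2)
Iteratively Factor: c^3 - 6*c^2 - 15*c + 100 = (c - 5)*(c^2 - c - 20) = (c - 5)^2*(c + 4)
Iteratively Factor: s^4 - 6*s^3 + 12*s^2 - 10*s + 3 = (s - 1)*(s^3 - 5*s^2 + 7*s - 3) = (s - 3)*(s - 1)*(s^2 - 2*s + 1) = (s - 3)*(s - 1)^2*(s - 1)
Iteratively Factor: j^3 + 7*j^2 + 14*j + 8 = (j + 4)*(j^2 + 3*j + 2) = (j + 2)*(j + 4)*(j + 1)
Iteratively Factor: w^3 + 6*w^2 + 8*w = (w)*(w^2 + 6*w + 8) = w*(w + 4)*(w + 2)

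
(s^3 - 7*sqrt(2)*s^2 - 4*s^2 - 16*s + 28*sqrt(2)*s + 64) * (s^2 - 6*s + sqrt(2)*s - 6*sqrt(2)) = s^5 - 10*s^4 - 6*sqrt(2)*s^4 - 6*s^3 + 60*sqrt(2)*s^3 - 160*sqrt(2)*s^2 + 300*s^2 - 720*s + 160*sqrt(2)*s - 384*sqrt(2)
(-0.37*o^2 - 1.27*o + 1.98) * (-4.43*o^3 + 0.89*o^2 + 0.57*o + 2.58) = 1.6391*o^5 + 5.2968*o^4 - 10.1126*o^3 + 0.0837*o^2 - 2.148*o + 5.1084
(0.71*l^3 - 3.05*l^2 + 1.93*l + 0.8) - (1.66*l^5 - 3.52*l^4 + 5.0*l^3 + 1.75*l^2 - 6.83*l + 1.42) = -1.66*l^5 + 3.52*l^4 - 4.29*l^3 - 4.8*l^2 + 8.76*l - 0.62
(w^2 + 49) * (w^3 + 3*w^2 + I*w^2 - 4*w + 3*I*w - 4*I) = w^5 + 3*w^4 + I*w^4 + 45*w^3 + 3*I*w^3 + 147*w^2 + 45*I*w^2 - 196*w + 147*I*w - 196*I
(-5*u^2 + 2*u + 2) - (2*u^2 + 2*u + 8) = -7*u^2 - 6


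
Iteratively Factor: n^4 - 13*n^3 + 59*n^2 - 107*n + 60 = (n - 3)*(n^3 - 10*n^2 + 29*n - 20) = (n - 5)*(n - 3)*(n^2 - 5*n + 4) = (n - 5)*(n - 3)*(n - 1)*(n - 4)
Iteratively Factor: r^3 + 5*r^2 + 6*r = (r + 3)*(r^2 + 2*r) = (r + 2)*(r + 3)*(r)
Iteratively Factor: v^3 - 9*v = (v + 3)*(v^2 - 3*v) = (v - 3)*(v + 3)*(v)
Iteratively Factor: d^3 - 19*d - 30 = (d - 5)*(d^2 + 5*d + 6) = (d - 5)*(d + 2)*(d + 3)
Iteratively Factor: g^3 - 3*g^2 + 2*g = (g)*(g^2 - 3*g + 2) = g*(g - 2)*(g - 1)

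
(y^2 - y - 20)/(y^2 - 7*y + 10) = (y + 4)/(y - 2)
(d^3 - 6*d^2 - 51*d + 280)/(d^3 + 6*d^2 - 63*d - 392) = (d - 5)/(d + 7)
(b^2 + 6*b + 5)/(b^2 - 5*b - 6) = (b + 5)/(b - 6)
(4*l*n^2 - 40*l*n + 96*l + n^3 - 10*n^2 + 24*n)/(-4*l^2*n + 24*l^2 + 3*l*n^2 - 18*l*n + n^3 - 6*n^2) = (4 - n)/(l - n)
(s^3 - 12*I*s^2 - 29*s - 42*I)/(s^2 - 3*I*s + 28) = (s^2 - 5*I*s + 6)/(s + 4*I)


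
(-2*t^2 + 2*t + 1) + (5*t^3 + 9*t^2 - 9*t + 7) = 5*t^3 + 7*t^2 - 7*t + 8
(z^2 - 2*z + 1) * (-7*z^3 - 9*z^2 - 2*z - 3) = -7*z^5 + 5*z^4 + 9*z^3 - 8*z^2 + 4*z - 3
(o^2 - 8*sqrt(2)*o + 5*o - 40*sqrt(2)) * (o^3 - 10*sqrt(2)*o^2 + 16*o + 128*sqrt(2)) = o^5 - 18*sqrt(2)*o^4 + 5*o^4 - 90*sqrt(2)*o^3 + 176*o^3 + 880*o^2 - 2048*o - 10240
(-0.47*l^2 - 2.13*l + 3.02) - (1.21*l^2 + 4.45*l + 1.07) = -1.68*l^2 - 6.58*l + 1.95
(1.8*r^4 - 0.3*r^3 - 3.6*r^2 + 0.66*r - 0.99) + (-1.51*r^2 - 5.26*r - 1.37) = 1.8*r^4 - 0.3*r^3 - 5.11*r^2 - 4.6*r - 2.36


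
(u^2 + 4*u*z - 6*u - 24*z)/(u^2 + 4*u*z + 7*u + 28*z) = (u - 6)/(u + 7)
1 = 1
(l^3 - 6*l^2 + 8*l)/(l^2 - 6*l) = (l^2 - 6*l + 8)/(l - 6)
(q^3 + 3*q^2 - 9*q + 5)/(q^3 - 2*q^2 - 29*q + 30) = (q - 1)/(q - 6)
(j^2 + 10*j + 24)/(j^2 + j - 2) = (j^2 + 10*j + 24)/(j^2 + j - 2)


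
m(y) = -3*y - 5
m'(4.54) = -3.00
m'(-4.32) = -3.00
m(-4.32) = 7.96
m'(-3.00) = -3.00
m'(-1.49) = -3.00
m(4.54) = -18.62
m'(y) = -3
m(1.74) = -10.22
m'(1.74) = -3.00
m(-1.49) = -0.53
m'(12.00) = -3.00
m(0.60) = -6.80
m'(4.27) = -3.00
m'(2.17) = -3.00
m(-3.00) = 4.00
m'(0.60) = -3.00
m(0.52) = -6.56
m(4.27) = -17.81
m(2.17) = -11.51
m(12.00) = -41.00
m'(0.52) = -3.00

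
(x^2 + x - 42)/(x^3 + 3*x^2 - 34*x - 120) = (x + 7)/(x^2 + 9*x + 20)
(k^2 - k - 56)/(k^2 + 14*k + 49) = (k - 8)/(k + 7)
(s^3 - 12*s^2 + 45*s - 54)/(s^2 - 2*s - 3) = (s^2 - 9*s + 18)/(s + 1)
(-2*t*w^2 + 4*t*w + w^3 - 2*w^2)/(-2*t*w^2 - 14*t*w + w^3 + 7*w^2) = (w - 2)/(w + 7)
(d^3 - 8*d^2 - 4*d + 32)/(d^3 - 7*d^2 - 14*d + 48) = (d + 2)/(d + 3)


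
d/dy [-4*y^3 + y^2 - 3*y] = -12*y^2 + 2*y - 3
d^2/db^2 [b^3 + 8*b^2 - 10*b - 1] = 6*b + 16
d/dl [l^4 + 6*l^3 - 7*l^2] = 2*l*(2*l^2 + 9*l - 7)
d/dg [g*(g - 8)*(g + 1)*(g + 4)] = 4*g^3 - 9*g^2 - 72*g - 32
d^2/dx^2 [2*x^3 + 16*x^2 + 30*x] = 12*x + 32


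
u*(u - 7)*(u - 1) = u^3 - 8*u^2 + 7*u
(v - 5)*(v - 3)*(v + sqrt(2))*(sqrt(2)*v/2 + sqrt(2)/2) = sqrt(2)*v^4/2 - 7*sqrt(2)*v^3/2 + v^3 - 7*v^2 + 7*sqrt(2)*v^2/2 + 7*v + 15*sqrt(2)*v/2 + 15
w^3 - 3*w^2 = w^2*(w - 3)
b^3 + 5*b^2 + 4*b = b*(b + 1)*(b + 4)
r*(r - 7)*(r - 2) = r^3 - 9*r^2 + 14*r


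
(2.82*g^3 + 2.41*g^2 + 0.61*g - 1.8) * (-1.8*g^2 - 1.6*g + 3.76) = -5.076*g^5 - 8.85*g^4 + 5.6492*g^3 + 11.3256*g^2 + 5.1736*g - 6.768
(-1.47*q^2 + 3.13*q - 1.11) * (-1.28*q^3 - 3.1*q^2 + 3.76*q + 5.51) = 1.8816*q^5 + 0.5506*q^4 - 13.8094*q^3 + 7.1101*q^2 + 13.0727*q - 6.1161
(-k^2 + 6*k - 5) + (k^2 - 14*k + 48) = 43 - 8*k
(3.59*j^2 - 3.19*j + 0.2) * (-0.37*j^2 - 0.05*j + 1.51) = -1.3283*j^4 + 1.0008*j^3 + 5.5064*j^2 - 4.8269*j + 0.302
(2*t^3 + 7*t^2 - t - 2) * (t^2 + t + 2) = 2*t^5 + 9*t^4 + 10*t^3 + 11*t^2 - 4*t - 4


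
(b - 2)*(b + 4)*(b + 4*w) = b^3 + 4*b^2*w + 2*b^2 + 8*b*w - 8*b - 32*w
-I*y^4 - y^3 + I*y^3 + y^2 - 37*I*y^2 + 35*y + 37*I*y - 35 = (y - 7*I)*(y + I)*(y + 5*I)*(-I*y + I)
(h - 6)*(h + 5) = h^2 - h - 30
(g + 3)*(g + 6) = g^2 + 9*g + 18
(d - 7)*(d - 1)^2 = d^3 - 9*d^2 + 15*d - 7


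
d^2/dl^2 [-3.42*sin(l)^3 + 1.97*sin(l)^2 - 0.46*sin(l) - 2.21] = 3.025*sin(l) - 7.695*sin(3*l) + 3.94*cos(2*l)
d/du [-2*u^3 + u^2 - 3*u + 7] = -6*u^2 + 2*u - 3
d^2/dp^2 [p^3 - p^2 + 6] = 6*p - 2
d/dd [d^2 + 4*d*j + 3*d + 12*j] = 2*d + 4*j + 3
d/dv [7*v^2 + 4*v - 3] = 14*v + 4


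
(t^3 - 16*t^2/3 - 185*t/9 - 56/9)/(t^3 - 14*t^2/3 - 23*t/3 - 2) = (3*t^2 - 17*t - 56)/(3*(t^2 - 5*t - 6))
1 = 1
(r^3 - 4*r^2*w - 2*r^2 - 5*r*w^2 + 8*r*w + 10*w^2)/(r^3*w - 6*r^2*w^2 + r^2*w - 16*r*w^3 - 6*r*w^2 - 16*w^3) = (-r^3 + 4*r^2*w + 2*r^2 + 5*r*w^2 - 8*r*w - 10*w^2)/(w*(-r^3 + 6*r^2*w - r^2 + 16*r*w^2 + 6*r*w + 16*w^2))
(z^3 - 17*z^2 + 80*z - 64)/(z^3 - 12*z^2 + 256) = (z - 1)/(z + 4)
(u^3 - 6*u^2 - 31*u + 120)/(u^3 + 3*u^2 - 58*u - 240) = (u - 3)/(u + 6)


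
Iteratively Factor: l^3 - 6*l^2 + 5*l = (l)*(l^2 - 6*l + 5) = l*(l - 5)*(l - 1)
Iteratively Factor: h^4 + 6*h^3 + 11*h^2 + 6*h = (h + 1)*(h^3 + 5*h^2 + 6*h) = h*(h + 1)*(h^2 + 5*h + 6) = h*(h + 1)*(h + 3)*(h + 2)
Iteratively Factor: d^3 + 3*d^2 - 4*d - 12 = (d + 3)*(d^2 - 4) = (d - 2)*(d + 3)*(d + 2)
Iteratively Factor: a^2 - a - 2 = (a + 1)*(a - 2)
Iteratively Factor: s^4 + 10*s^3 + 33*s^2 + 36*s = (s + 4)*(s^3 + 6*s^2 + 9*s) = (s + 3)*(s + 4)*(s^2 + 3*s) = (s + 3)^2*(s + 4)*(s)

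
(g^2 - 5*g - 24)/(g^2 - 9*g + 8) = (g + 3)/(g - 1)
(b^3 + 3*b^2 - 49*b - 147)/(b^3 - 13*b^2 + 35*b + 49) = (b^2 + 10*b + 21)/(b^2 - 6*b - 7)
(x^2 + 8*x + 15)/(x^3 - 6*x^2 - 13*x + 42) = (x + 5)/(x^2 - 9*x + 14)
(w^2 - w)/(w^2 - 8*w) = (w - 1)/(w - 8)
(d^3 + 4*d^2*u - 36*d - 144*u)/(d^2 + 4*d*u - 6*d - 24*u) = d + 6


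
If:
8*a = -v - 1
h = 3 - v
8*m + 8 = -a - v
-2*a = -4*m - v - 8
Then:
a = 7/13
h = 108/13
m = -21/52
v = -69/13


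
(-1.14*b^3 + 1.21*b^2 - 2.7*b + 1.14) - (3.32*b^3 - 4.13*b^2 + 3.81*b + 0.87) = -4.46*b^3 + 5.34*b^2 - 6.51*b + 0.27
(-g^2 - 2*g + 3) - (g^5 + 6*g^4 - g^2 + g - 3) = -g^5 - 6*g^4 - 3*g + 6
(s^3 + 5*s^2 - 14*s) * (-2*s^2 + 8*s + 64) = -2*s^5 - 2*s^4 + 132*s^3 + 208*s^2 - 896*s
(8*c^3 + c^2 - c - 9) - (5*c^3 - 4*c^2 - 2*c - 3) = 3*c^3 + 5*c^2 + c - 6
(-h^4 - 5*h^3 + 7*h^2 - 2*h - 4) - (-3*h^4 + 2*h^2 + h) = 2*h^4 - 5*h^3 + 5*h^2 - 3*h - 4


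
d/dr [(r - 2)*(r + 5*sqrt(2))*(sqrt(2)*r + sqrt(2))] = 3*sqrt(2)*r^2 - 2*sqrt(2)*r + 20*r - 10 - 2*sqrt(2)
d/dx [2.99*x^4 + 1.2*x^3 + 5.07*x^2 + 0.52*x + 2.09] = 11.96*x^3 + 3.6*x^2 + 10.14*x + 0.52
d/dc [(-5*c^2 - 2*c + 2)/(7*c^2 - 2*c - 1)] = 6*(4*c^2 - 3*c + 1)/(49*c^4 - 28*c^3 - 10*c^2 + 4*c + 1)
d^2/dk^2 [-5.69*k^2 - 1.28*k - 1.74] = -11.3800000000000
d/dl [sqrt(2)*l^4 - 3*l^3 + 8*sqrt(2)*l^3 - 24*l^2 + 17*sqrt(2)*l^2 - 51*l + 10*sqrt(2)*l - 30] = 4*sqrt(2)*l^3 - 9*l^2 + 24*sqrt(2)*l^2 - 48*l + 34*sqrt(2)*l - 51 + 10*sqrt(2)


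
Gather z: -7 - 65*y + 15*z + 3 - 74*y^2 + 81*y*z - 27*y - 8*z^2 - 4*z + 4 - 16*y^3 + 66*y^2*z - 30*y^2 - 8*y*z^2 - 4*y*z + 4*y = -16*y^3 - 104*y^2 - 88*y + z^2*(-8*y - 8) + z*(66*y^2 + 77*y + 11)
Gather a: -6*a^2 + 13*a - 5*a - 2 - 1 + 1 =-6*a^2 + 8*a - 2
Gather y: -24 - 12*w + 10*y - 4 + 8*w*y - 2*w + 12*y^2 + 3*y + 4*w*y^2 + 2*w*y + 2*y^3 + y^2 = -14*w + 2*y^3 + y^2*(4*w + 13) + y*(10*w + 13) - 28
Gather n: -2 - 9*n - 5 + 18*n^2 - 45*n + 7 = 18*n^2 - 54*n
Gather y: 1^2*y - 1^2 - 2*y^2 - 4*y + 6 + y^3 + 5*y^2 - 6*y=y^3 + 3*y^2 - 9*y + 5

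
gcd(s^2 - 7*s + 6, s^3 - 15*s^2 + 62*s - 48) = s^2 - 7*s + 6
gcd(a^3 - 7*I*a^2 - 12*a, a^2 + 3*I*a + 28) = a - 4*I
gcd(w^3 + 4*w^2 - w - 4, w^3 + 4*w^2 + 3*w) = w + 1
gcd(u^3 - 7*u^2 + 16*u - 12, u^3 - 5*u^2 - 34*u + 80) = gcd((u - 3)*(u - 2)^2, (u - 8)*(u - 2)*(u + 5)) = u - 2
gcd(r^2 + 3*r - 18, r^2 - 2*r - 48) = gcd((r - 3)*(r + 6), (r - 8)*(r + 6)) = r + 6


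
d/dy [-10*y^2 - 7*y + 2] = -20*y - 7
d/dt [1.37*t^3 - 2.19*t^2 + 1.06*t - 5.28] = 4.11*t^2 - 4.38*t + 1.06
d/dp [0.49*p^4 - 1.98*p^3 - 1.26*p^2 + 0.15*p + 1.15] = 1.96*p^3 - 5.94*p^2 - 2.52*p + 0.15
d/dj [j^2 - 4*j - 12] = 2*j - 4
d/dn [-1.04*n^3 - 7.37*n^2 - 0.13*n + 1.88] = -3.12*n^2 - 14.74*n - 0.13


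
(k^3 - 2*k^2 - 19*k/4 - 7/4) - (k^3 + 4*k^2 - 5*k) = -6*k^2 + k/4 - 7/4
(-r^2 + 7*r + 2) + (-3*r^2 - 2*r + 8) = -4*r^2 + 5*r + 10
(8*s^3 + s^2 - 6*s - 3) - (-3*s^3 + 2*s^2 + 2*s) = 11*s^3 - s^2 - 8*s - 3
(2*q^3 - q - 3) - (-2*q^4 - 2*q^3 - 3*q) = 2*q^4 + 4*q^3 + 2*q - 3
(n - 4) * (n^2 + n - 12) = n^3 - 3*n^2 - 16*n + 48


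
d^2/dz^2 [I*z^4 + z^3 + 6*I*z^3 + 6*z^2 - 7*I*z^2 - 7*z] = 12*I*z^2 + z*(6 + 36*I) + 12 - 14*I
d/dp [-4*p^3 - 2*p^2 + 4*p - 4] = -12*p^2 - 4*p + 4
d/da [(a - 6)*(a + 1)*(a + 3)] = 3*a^2 - 4*a - 21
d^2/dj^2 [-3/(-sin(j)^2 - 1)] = 6*(-2*sin(j)^4 + 5*sin(j)^2 - 1)/(sin(j)^2 + 1)^3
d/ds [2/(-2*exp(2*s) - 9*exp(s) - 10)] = (8*exp(s) + 18)*exp(s)/(2*exp(2*s) + 9*exp(s) + 10)^2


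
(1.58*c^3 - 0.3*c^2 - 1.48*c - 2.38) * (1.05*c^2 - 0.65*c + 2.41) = 1.659*c^5 - 1.342*c^4 + 2.4488*c^3 - 2.26*c^2 - 2.0198*c - 5.7358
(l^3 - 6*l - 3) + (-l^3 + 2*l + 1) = -4*l - 2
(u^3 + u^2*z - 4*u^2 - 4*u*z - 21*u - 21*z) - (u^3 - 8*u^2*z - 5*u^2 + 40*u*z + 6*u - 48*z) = 9*u^2*z + u^2 - 44*u*z - 27*u + 27*z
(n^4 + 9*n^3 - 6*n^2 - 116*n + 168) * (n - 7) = n^5 + 2*n^4 - 69*n^3 - 74*n^2 + 980*n - 1176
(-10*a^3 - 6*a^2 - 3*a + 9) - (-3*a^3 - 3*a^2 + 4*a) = -7*a^3 - 3*a^2 - 7*a + 9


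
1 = 1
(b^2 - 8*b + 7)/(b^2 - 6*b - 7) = (b - 1)/(b + 1)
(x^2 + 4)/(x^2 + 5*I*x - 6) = (x - 2*I)/(x + 3*I)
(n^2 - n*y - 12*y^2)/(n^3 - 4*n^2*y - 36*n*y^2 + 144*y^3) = (-n - 3*y)/(-n^2 + 36*y^2)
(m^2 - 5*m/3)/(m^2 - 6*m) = (m - 5/3)/(m - 6)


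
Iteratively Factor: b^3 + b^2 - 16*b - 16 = (b + 4)*(b^2 - 3*b - 4) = (b - 4)*(b + 4)*(b + 1)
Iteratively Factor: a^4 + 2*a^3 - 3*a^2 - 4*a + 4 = (a + 2)*(a^3 - 3*a + 2) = (a + 2)^2*(a^2 - 2*a + 1) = (a - 1)*(a + 2)^2*(a - 1)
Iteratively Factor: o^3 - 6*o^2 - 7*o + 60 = (o - 4)*(o^2 - 2*o - 15) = (o - 5)*(o - 4)*(o + 3)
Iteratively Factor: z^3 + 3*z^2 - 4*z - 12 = (z + 3)*(z^2 - 4) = (z + 2)*(z + 3)*(z - 2)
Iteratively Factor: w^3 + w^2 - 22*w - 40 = (w - 5)*(w^2 + 6*w + 8) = (w - 5)*(w + 2)*(w + 4)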